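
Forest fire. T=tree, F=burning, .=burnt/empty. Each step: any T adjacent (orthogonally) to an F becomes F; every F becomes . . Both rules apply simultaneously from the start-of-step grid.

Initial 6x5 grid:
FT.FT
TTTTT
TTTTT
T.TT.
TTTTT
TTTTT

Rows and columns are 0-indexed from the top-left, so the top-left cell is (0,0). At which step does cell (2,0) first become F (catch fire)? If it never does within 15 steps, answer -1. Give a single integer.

Step 1: cell (2,0)='T' (+4 fires, +2 burnt)
Step 2: cell (2,0)='F' (+5 fires, +4 burnt)
  -> target ignites at step 2
Step 3: cell (2,0)='.' (+5 fires, +5 burnt)
Step 4: cell (2,0)='.' (+3 fires, +5 burnt)
Step 5: cell (2,0)='.' (+5 fires, +3 burnt)
Step 6: cell (2,0)='.' (+3 fires, +5 burnt)
Step 7: cell (2,0)='.' (+0 fires, +3 burnt)
  fire out at step 7

2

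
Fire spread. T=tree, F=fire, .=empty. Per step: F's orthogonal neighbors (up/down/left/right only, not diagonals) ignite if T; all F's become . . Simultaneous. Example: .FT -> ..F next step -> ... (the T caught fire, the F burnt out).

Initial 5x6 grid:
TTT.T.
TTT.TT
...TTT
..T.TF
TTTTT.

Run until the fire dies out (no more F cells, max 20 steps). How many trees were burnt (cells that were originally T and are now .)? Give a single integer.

Step 1: +2 fires, +1 burnt (F count now 2)
Step 2: +3 fires, +2 burnt (F count now 3)
Step 3: +3 fires, +3 burnt (F count now 3)
Step 4: +2 fires, +3 burnt (F count now 2)
Step 5: +2 fires, +2 burnt (F count now 2)
Step 6: +1 fires, +2 burnt (F count now 1)
Step 7: +0 fires, +1 burnt (F count now 0)
Fire out after step 7
Initially T: 19, now '.': 24
Total burnt (originally-T cells now '.'): 13

Answer: 13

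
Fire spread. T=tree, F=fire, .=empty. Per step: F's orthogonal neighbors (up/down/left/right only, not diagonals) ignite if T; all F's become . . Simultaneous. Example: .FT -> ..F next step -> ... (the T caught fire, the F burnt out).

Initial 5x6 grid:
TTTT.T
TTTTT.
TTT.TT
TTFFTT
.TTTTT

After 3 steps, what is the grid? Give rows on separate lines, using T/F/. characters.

Step 1: 5 trees catch fire, 2 burn out
  TTTT.T
  TTTTT.
  TTF.TT
  TF..FT
  .TFFTT
Step 2: 7 trees catch fire, 5 burn out
  TTTT.T
  TTFTT.
  TF..FT
  F....F
  .F..FT
Step 3: 7 trees catch fire, 7 burn out
  TTFT.T
  TF.FF.
  F....F
  ......
  .....F

TTFT.T
TF.FF.
F....F
......
.....F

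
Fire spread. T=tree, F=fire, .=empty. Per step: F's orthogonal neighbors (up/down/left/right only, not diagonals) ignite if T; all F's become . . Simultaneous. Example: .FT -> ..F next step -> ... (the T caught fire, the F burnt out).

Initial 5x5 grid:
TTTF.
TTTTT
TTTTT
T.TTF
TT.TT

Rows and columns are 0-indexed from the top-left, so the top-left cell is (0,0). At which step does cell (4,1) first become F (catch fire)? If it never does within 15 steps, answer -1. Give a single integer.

Step 1: cell (4,1)='T' (+5 fires, +2 burnt)
Step 2: cell (4,1)='T' (+6 fires, +5 burnt)
Step 3: cell (4,1)='T' (+3 fires, +6 burnt)
Step 4: cell (4,1)='T' (+2 fires, +3 burnt)
Step 5: cell (4,1)='T' (+1 fires, +2 burnt)
Step 6: cell (4,1)='T' (+1 fires, +1 burnt)
Step 7: cell (4,1)='T' (+1 fires, +1 burnt)
Step 8: cell (4,1)='F' (+1 fires, +1 burnt)
  -> target ignites at step 8
Step 9: cell (4,1)='.' (+0 fires, +1 burnt)
  fire out at step 9

8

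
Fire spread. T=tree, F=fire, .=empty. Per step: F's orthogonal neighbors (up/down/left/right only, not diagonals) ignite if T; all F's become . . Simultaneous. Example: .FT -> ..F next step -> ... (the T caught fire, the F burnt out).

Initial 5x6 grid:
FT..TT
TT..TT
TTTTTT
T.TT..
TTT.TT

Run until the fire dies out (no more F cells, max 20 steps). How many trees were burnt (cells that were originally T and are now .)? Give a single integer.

Step 1: +2 fires, +1 burnt (F count now 2)
Step 2: +2 fires, +2 burnt (F count now 2)
Step 3: +2 fires, +2 burnt (F count now 2)
Step 4: +2 fires, +2 burnt (F count now 2)
Step 5: +3 fires, +2 burnt (F count now 3)
Step 6: +3 fires, +3 burnt (F count now 3)
Step 7: +2 fires, +3 burnt (F count now 2)
Step 8: +2 fires, +2 burnt (F count now 2)
Step 9: +1 fires, +2 burnt (F count now 1)
Step 10: +0 fires, +1 burnt (F count now 0)
Fire out after step 10
Initially T: 21, now '.': 28
Total burnt (originally-T cells now '.'): 19

Answer: 19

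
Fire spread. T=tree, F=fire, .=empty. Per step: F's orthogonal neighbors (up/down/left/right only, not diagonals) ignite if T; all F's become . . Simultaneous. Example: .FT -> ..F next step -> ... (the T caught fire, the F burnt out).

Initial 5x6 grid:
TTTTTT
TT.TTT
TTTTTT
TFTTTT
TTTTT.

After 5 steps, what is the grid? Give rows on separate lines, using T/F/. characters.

Step 1: 4 trees catch fire, 1 burn out
  TTTTTT
  TT.TTT
  TFTTTT
  F.FTTT
  TFTTT.
Step 2: 6 trees catch fire, 4 burn out
  TTTTTT
  TF.TTT
  F.FTTT
  ...FTT
  F.FTT.
Step 3: 5 trees catch fire, 6 burn out
  TFTTTT
  F..TTT
  ...FTT
  ....FT
  ...FT.
Step 4: 6 trees catch fire, 5 burn out
  F.FTTT
  ...FTT
  ....FT
  .....F
  ....F.
Step 5: 3 trees catch fire, 6 burn out
  ...FTT
  ....FT
  .....F
  ......
  ......

...FTT
....FT
.....F
......
......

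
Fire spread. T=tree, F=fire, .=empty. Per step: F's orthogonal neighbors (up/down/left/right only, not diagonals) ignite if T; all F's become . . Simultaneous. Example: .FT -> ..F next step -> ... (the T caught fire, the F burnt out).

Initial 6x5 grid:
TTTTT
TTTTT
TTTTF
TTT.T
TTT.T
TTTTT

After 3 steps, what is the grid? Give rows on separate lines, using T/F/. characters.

Step 1: 3 trees catch fire, 1 burn out
  TTTTT
  TTTTF
  TTTF.
  TTT.F
  TTT.T
  TTTTT
Step 2: 4 trees catch fire, 3 burn out
  TTTTF
  TTTF.
  TTF..
  TTT..
  TTT.F
  TTTTT
Step 3: 5 trees catch fire, 4 burn out
  TTTF.
  TTF..
  TF...
  TTF..
  TTT..
  TTTTF

TTTF.
TTF..
TF...
TTF..
TTT..
TTTTF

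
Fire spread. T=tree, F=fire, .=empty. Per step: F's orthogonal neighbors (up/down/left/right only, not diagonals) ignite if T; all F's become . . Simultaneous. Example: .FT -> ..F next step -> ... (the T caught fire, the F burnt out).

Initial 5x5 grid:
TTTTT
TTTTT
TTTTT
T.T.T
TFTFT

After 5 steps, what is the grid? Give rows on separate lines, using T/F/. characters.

Step 1: 3 trees catch fire, 2 burn out
  TTTTT
  TTTTT
  TTTTT
  T.T.T
  F.F.F
Step 2: 3 trees catch fire, 3 burn out
  TTTTT
  TTTTT
  TTTTT
  F.F.F
  .....
Step 3: 3 trees catch fire, 3 burn out
  TTTTT
  TTTTT
  FTFTF
  .....
  .....
Step 4: 5 trees catch fire, 3 burn out
  TTTTT
  FTFTF
  .F.F.
  .....
  .....
Step 5: 5 trees catch fire, 5 burn out
  FTFTF
  .F.F.
  .....
  .....
  .....

FTFTF
.F.F.
.....
.....
.....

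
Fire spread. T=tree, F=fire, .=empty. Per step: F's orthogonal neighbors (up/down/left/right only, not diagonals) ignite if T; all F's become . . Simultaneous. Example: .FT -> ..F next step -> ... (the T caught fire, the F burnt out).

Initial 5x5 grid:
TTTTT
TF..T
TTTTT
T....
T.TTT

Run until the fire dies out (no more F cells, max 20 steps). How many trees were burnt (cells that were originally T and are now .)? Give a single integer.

Answer: 14

Derivation:
Step 1: +3 fires, +1 burnt (F count now 3)
Step 2: +4 fires, +3 burnt (F count now 4)
Step 3: +3 fires, +4 burnt (F count now 3)
Step 4: +3 fires, +3 burnt (F count now 3)
Step 5: +1 fires, +3 burnt (F count now 1)
Step 6: +0 fires, +1 burnt (F count now 0)
Fire out after step 6
Initially T: 17, now '.': 22
Total burnt (originally-T cells now '.'): 14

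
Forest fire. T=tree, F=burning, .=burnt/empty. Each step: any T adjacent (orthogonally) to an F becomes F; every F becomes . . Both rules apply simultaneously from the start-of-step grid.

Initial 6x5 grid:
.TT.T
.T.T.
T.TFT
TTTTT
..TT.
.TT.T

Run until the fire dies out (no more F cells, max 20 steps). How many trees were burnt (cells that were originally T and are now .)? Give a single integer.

Answer: 13

Derivation:
Step 1: +4 fires, +1 burnt (F count now 4)
Step 2: +3 fires, +4 burnt (F count now 3)
Step 3: +2 fires, +3 burnt (F count now 2)
Step 4: +2 fires, +2 burnt (F count now 2)
Step 5: +2 fires, +2 burnt (F count now 2)
Step 6: +0 fires, +2 burnt (F count now 0)
Fire out after step 6
Initially T: 18, now '.': 25
Total burnt (originally-T cells now '.'): 13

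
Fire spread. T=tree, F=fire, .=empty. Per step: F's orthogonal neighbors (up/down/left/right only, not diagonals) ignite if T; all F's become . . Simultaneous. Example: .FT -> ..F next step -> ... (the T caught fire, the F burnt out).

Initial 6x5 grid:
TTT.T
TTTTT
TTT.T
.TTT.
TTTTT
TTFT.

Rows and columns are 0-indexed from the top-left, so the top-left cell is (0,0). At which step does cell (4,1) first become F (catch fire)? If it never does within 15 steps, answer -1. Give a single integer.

Step 1: cell (4,1)='T' (+3 fires, +1 burnt)
Step 2: cell (4,1)='F' (+4 fires, +3 burnt)
  -> target ignites at step 2
Step 3: cell (4,1)='.' (+5 fires, +4 burnt)
Step 4: cell (4,1)='.' (+2 fires, +5 burnt)
Step 5: cell (4,1)='.' (+4 fires, +2 burnt)
Step 6: cell (4,1)='.' (+3 fires, +4 burnt)
Step 7: cell (4,1)='.' (+3 fires, +3 burnt)
Step 8: cell (4,1)='.' (+0 fires, +3 burnt)
  fire out at step 8

2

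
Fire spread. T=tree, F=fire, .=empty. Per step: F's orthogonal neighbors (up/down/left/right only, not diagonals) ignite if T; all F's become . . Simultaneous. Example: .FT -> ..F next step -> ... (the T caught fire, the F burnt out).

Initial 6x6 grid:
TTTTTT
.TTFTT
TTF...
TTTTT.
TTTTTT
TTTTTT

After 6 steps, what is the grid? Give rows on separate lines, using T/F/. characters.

Step 1: 5 trees catch fire, 2 burn out
  TTTFTT
  .TF.FT
  TF....
  TTFTT.
  TTTTTT
  TTTTTT
Step 2: 8 trees catch fire, 5 burn out
  TTF.FT
  .F...F
  F.....
  TF.FT.
  TTFTTT
  TTTTTT
Step 3: 7 trees catch fire, 8 burn out
  TF...F
  ......
  ......
  F...F.
  TF.FTT
  TTFTTT
Step 4: 5 trees catch fire, 7 burn out
  F.....
  ......
  ......
  ......
  F...FT
  TF.FTT
Step 5: 3 trees catch fire, 5 burn out
  ......
  ......
  ......
  ......
  .....F
  F...FT
Step 6: 1 trees catch fire, 3 burn out
  ......
  ......
  ......
  ......
  ......
  .....F

......
......
......
......
......
.....F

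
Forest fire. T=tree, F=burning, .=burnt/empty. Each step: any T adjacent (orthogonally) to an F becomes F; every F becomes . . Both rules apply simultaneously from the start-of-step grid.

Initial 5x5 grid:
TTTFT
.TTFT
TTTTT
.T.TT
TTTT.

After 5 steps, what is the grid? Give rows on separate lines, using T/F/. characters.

Step 1: 5 trees catch fire, 2 burn out
  TTF.F
  .TF.F
  TTTFT
  .T.TT
  TTTT.
Step 2: 5 trees catch fire, 5 burn out
  TF...
  .F...
  TTF.F
  .T.FT
  TTTT.
Step 3: 4 trees catch fire, 5 burn out
  F....
  .....
  TF...
  .T..F
  TTTF.
Step 4: 3 trees catch fire, 4 burn out
  .....
  .....
  F....
  .F...
  TTF..
Step 5: 1 trees catch fire, 3 burn out
  .....
  .....
  .....
  .....
  TF...

.....
.....
.....
.....
TF...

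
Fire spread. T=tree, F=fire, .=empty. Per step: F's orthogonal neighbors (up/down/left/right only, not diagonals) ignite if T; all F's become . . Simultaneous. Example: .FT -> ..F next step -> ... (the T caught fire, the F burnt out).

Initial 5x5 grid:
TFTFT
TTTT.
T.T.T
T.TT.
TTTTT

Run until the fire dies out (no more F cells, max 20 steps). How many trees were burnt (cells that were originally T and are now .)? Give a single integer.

Answer: 17

Derivation:
Step 1: +5 fires, +2 burnt (F count now 5)
Step 2: +2 fires, +5 burnt (F count now 2)
Step 3: +2 fires, +2 burnt (F count now 2)
Step 4: +2 fires, +2 burnt (F count now 2)
Step 5: +3 fires, +2 burnt (F count now 3)
Step 6: +2 fires, +3 burnt (F count now 2)
Step 7: +1 fires, +2 burnt (F count now 1)
Step 8: +0 fires, +1 burnt (F count now 0)
Fire out after step 8
Initially T: 18, now '.': 24
Total burnt (originally-T cells now '.'): 17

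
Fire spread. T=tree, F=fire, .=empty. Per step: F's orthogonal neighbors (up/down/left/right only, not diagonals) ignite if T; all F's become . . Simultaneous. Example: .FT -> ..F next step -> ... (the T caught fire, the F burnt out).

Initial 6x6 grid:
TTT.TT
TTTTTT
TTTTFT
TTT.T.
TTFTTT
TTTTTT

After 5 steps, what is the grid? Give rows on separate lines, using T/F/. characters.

Step 1: 8 trees catch fire, 2 burn out
  TTT.TT
  TTTTFT
  TTTF.F
  TTF.F.
  TF.FTT
  TTFTTT
Step 2: 9 trees catch fire, 8 burn out
  TTT.FT
  TTTF.F
  TTF...
  TF....
  F...FT
  TF.FTT
Step 3: 7 trees catch fire, 9 burn out
  TTT..F
  TTF...
  TF....
  F.....
  .....F
  F...FT
Step 4: 4 trees catch fire, 7 burn out
  TTF...
  TF....
  F.....
  ......
  ......
  .....F
Step 5: 2 trees catch fire, 4 burn out
  TF....
  F.....
  ......
  ......
  ......
  ......

TF....
F.....
......
......
......
......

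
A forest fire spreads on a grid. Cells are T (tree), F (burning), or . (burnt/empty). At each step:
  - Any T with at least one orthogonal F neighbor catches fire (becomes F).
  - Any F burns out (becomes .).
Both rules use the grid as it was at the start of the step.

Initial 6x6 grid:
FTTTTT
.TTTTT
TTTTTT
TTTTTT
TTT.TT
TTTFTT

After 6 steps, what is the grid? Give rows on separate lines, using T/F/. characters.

Step 1: 3 trees catch fire, 2 burn out
  .FTTTT
  .TTTTT
  TTTTTT
  TTTTTT
  TTT.TT
  TTF.FT
Step 2: 6 trees catch fire, 3 burn out
  ..FTTT
  .FTTTT
  TTTTTT
  TTTTTT
  TTF.FT
  TF...F
Step 3: 8 trees catch fire, 6 burn out
  ...FTT
  ..FTTT
  TFTTTT
  TTFTFT
  TF...F
  F.....
Step 4: 9 trees catch fire, 8 burn out
  ....FT
  ...FTT
  F.FTFT
  TF.F.F
  F.....
  ......
Step 5: 5 trees catch fire, 9 burn out
  .....F
  ....FT
  ...F.F
  F.....
  ......
  ......
Step 6: 1 trees catch fire, 5 burn out
  ......
  .....F
  ......
  ......
  ......
  ......

......
.....F
......
......
......
......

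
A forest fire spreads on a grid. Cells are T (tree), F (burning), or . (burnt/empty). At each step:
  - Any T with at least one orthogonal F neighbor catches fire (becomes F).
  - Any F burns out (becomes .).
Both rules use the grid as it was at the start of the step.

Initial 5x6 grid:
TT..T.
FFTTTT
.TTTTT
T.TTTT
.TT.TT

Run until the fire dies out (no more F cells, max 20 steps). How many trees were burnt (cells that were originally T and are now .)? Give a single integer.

Step 1: +4 fires, +2 burnt (F count now 4)
Step 2: +2 fires, +4 burnt (F count now 2)
Step 3: +3 fires, +2 burnt (F count now 3)
Step 4: +5 fires, +3 burnt (F count now 5)
Step 5: +3 fires, +5 burnt (F count now 3)
Step 6: +2 fires, +3 burnt (F count now 2)
Step 7: +1 fires, +2 burnt (F count now 1)
Step 8: +0 fires, +1 burnt (F count now 0)
Fire out after step 8
Initially T: 21, now '.': 29
Total burnt (originally-T cells now '.'): 20

Answer: 20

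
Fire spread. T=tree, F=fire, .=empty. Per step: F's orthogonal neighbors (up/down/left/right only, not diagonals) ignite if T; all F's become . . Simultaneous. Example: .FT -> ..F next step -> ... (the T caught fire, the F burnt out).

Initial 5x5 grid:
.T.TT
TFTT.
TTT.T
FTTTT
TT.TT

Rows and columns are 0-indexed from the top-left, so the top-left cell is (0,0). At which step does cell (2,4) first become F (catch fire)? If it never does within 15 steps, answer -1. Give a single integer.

Step 1: cell (2,4)='T' (+7 fires, +2 burnt)
Step 2: cell (2,4)='T' (+4 fires, +7 burnt)
Step 3: cell (2,4)='T' (+2 fires, +4 burnt)
Step 4: cell (2,4)='T' (+3 fires, +2 burnt)
Step 5: cell (2,4)='F' (+2 fires, +3 burnt)
  -> target ignites at step 5
Step 6: cell (2,4)='.' (+0 fires, +2 burnt)
  fire out at step 6

5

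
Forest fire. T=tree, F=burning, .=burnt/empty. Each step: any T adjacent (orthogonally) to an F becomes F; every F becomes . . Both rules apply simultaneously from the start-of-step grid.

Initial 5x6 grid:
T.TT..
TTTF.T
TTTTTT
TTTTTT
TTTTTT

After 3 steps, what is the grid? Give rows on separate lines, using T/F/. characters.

Step 1: 3 trees catch fire, 1 burn out
  T.TF..
  TTF..T
  TTTFTT
  TTTTTT
  TTTTTT
Step 2: 5 trees catch fire, 3 burn out
  T.F...
  TF...T
  TTF.FT
  TTTFTT
  TTTTTT
Step 3: 6 trees catch fire, 5 burn out
  T.....
  F....T
  TF...F
  TTF.FT
  TTTFTT

T.....
F....T
TF...F
TTF.FT
TTTFTT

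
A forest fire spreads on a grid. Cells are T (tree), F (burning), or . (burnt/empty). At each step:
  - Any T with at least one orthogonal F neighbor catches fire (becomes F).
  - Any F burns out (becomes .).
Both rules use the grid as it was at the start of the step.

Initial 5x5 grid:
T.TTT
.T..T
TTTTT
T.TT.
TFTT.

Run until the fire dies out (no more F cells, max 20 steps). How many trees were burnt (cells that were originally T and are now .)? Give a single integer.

Answer: 16

Derivation:
Step 1: +2 fires, +1 burnt (F count now 2)
Step 2: +3 fires, +2 burnt (F count now 3)
Step 3: +3 fires, +3 burnt (F count now 3)
Step 4: +2 fires, +3 burnt (F count now 2)
Step 5: +2 fires, +2 burnt (F count now 2)
Step 6: +1 fires, +2 burnt (F count now 1)
Step 7: +1 fires, +1 burnt (F count now 1)
Step 8: +1 fires, +1 burnt (F count now 1)
Step 9: +1 fires, +1 burnt (F count now 1)
Step 10: +0 fires, +1 burnt (F count now 0)
Fire out after step 10
Initially T: 17, now '.': 24
Total burnt (originally-T cells now '.'): 16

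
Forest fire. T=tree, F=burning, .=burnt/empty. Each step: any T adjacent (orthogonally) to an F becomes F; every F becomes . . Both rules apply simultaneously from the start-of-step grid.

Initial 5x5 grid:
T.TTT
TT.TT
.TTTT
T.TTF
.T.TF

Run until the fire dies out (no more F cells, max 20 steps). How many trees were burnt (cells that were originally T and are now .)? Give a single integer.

Answer: 15

Derivation:
Step 1: +3 fires, +2 burnt (F count now 3)
Step 2: +3 fires, +3 burnt (F count now 3)
Step 3: +3 fires, +3 burnt (F count now 3)
Step 4: +2 fires, +3 burnt (F count now 2)
Step 5: +2 fires, +2 burnt (F count now 2)
Step 6: +1 fires, +2 burnt (F count now 1)
Step 7: +1 fires, +1 burnt (F count now 1)
Step 8: +0 fires, +1 burnt (F count now 0)
Fire out after step 8
Initially T: 17, now '.': 23
Total burnt (originally-T cells now '.'): 15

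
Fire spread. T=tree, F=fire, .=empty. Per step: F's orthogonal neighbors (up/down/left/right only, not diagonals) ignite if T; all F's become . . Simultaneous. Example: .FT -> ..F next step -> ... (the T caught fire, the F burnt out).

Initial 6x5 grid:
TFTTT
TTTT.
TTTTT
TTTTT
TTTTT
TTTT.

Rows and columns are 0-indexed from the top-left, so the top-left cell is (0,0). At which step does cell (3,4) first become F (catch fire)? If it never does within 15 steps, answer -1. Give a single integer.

Step 1: cell (3,4)='T' (+3 fires, +1 burnt)
Step 2: cell (3,4)='T' (+4 fires, +3 burnt)
Step 3: cell (3,4)='T' (+5 fires, +4 burnt)
Step 4: cell (3,4)='T' (+4 fires, +5 burnt)
Step 5: cell (3,4)='T' (+5 fires, +4 burnt)
Step 6: cell (3,4)='F' (+4 fires, +5 burnt)
  -> target ignites at step 6
Step 7: cell (3,4)='.' (+2 fires, +4 burnt)
Step 8: cell (3,4)='.' (+0 fires, +2 burnt)
  fire out at step 8

6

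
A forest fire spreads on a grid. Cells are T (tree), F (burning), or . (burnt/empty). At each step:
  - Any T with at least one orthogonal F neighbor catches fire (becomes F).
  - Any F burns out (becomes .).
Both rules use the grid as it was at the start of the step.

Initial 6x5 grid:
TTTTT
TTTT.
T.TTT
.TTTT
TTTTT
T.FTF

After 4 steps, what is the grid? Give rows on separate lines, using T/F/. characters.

Step 1: 3 trees catch fire, 2 burn out
  TTTTT
  TTTT.
  T.TTT
  .TTTT
  TTFTF
  T..F.
Step 2: 4 trees catch fire, 3 burn out
  TTTTT
  TTTT.
  T.TTT
  .TFTF
  TF.F.
  T....
Step 3: 5 trees catch fire, 4 burn out
  TTTTT
  TTTT.
  T.FTF
  .F.F.
  F....
  T....
Step 4: 3 trees catch fire, 5 burn out
  TTTTT
  TTFT.
  T..F.
  .....
  .....
  F....

TTTTT
TTFT.
T..F.
.....
.....
F....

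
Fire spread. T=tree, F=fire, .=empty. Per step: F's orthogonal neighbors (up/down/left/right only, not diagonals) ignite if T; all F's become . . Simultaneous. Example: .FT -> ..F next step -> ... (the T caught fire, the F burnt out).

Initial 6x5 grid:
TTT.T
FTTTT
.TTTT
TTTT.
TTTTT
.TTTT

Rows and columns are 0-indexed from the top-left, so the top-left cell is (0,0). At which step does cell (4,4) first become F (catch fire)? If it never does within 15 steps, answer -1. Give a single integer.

Step 1: cell (4,4)='T' (+2 fires, +1 burnt)
Step 2: cell (4,4)='T' (+3 fires, +2 burnt)
Step 3: cell (4,4)='T' (+4 fires, +3 burnt)
Step 4: cell (4,4)='T' (+5 fires, +4 burnt)
Step 5: cell (4,4)='T' (+6 fires, +5 burnt)
Step 6: cell (4,4)='T' (+2 fires, +6 burnt)
Step 7: cell (4,4)='F' (+2 fires, +2 burnt)
  -> target ignites at step 7
Step 8: cell (4,4)='.' (+1 fires, +2 burnt)
Step 9: cell (4,4)='.' (+0 fires, +1 burnt)
  fire out at step 9

7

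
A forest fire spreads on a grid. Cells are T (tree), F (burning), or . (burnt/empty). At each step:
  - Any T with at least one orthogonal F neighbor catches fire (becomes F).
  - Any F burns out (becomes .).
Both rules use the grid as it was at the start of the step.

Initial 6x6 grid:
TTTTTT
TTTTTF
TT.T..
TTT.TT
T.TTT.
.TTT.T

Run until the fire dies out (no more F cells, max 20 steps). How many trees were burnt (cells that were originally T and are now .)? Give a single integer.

Answer: 26

Derivation:
Step 1: +2 fires, +1 burnt (F count now 2)
Step 2: +2 fires, +2 burnt (F count now 2)
Step 3: +3 fires, +2 burnt (F count now 3)
Step 4: +2 fires, +3 burnt (F count now 2)
Step 5: +3 fires, +2 burnt (F count now 3)
Step 6: +3 fires, +3 burnt (F count now 3)
Step 7: +2 fires, +3 burnt (F count now 2)
Step 8: +2 fires, +2 burnt (F count now 2)
Step 9: +2 fires, +2 burnt (F count now 2)
Step 10: +3 fires, +2 burnt (F count now 3)
Step 11: +1 fires, +3 burnt (F count now 1)
Step 12: +1 fires, +1 burnt (F count now 1)
Step 13: +0 fires, +1 burnt (F count now 0)
Fire out after step 13
Initially T: 27, now '.': 35
Total burnt (originally-T cells now '.'): 26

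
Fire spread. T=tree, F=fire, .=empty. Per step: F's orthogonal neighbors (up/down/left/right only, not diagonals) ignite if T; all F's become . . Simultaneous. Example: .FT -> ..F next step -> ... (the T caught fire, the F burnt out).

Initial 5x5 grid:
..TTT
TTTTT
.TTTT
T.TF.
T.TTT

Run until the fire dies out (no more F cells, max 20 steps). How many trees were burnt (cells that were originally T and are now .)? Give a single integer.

Step 1: +3 fires, +1 burnt (F count now 3)
Step 2: +5 fires, +3 burnt (F count now 5)
Step 3: +4 fires, +5 burnt (F count now 4)
Step 4: +3 fires, +4 burnt (F count now 3)
Step 5: +1 fires, +3 burnt (F count now 1)
Step 6: +0 fires, +1 burnt (F count now 0)
Fire out after step 6
Initially T: 18, now '.': 23
Total burnt (originally-T cells now '.'): 16

Answer: 16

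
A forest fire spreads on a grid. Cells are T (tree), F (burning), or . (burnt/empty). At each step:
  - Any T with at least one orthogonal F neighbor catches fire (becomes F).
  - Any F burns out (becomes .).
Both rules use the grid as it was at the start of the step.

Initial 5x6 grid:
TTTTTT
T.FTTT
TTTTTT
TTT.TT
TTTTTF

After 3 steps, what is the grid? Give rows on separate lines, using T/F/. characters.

Step 1: 5 trees catch fire, 2 burn out
  TTFTTT
  T..FTT
  TTFTTT
  TTT.TF
  TTTTF.
Step 2: 9 trees catch fire, 5 burn out
  TF.FTT
  T...FT
  TF.FTF
  TTF.F.
  TTTF..
Step 3: 7 trees catch fire, 9 burn out
  F...FT
  T....F
  F...F.
  TF....
  TTF...

F...FT
T....F
F...F.
TF....
TTF...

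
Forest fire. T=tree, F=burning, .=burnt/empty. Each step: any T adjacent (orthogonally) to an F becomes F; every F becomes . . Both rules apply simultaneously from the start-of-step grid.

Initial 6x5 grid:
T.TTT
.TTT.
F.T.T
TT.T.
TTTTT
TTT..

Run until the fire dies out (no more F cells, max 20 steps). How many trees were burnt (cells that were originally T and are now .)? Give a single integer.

Answer: 11

Derivation:
Step 1: +1 fires, +1 burnt (F count now 1)
Step 2: +2 fires, +1 burnt (F count now 2)
Step 3: +2 fires, +2 burnt (F count now 2)
Step 4: +2 fires, +2 burnt (F count now 2)
Step 5: +2 fires, +2 burnt (F count now 2)
Step 6: +2 fires, +2 burnt (F count now 2)
Step 7: +0 fires, +2 burnt (F count now 0)
Fire out after step 7
Initially T: 20, now '.': 21
Total burnt (originally-T cells now '.'): 11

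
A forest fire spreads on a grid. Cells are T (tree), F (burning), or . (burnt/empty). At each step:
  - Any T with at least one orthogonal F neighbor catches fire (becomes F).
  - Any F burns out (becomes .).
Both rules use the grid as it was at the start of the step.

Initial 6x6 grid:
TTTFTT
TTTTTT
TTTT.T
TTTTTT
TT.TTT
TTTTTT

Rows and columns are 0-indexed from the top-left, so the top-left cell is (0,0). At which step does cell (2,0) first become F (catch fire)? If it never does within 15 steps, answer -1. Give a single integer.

Step 1: cell (2,0)='T' (+3 fires, +1 burnt)
Step 2: cell (2,0)='T' (+5 fires, +3 burnt)
Step 3: cell (2,0)='T' (+5 fires, +5 burnt)
Step 4: cell (2,0)='T' (+6 fires, +5 burnt)
Step 5: cell (2,0)='F' (+5 fires, +6 burnt)
  -> target ignites at step 5
Step 6: cell (2,0)='.' (+5 fires, +5 burnt)
Step 7: cell (2,0)='.' (+3 fires, +5 burnt)
Step 8: cell (2,0)='.' (+1 fires, +3 burnt)
Step 9: cell (2,0)='.' (+0 fires, +1 burnt)
  fire out at step 9

5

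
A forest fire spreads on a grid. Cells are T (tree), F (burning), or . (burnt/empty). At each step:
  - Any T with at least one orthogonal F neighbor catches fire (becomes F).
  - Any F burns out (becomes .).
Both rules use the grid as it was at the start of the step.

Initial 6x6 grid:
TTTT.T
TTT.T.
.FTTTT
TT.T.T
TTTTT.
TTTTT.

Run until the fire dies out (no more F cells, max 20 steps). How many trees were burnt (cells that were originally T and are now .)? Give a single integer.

Answer: 26

Derivation:
Step 1: +3 fires, +1 burnt (F count now 3)
Step 2: +6 fires, +3 burnt (F count now 6)
Step 3: +7 fires, +6 burnt (F count now 7)
Step 4: +6 fires, +7 burnt (F count now 6)
Step 5: +3 fires, +6 burnt (F count now 3)
Step 6: +1 fires, +3 burnt (F count now 1)
Step 7: +0 fires, +1 burnt (F count now 0)
Fire out after step 7
Initially T: 27, now '.': 35
Total burnt (originally-T cells now '.'): 26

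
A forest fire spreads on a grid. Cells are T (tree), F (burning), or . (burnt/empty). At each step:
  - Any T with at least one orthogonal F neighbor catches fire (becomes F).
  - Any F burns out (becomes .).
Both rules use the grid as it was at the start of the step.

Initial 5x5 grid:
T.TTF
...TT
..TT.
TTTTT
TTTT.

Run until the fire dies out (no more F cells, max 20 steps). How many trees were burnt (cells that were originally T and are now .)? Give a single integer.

Step 1: +2 fires, +1 burnt (F count now 2)
Step 2: +2 fires, +2 burnt (F count now 2)
Step 3: +1 fires, +2 burnt (F count now 1)
Step 4: +2 fires, +1 burnt (F count now 2)
Step 5: +3 fires, +2 burnt (F count now 3)
Step 6: +2 fires, +3 burnt (F count now 2)
Step 7: +2 fires, +2 burnt (F count now 2)
Step 8: +1 fires, +2 burnt (F count now 1)
Step 9: +0 fires, +1 burnt (F count now 0)
Fire out after step 9
Initially T: 16, now '.': 24
Total burnt (originally-T cells now '.'): 15

Answer: 15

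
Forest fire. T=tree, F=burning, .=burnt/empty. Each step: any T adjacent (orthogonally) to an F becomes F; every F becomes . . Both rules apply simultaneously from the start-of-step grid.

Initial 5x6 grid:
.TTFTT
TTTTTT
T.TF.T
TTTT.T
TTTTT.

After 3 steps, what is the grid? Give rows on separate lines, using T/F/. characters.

Step 1: 5 trees catch fire, 2 burn out
  .TF.FT
  TTTFTT
  T.F..T
  TTTF.T
  TTTTT.
Step 2: 6 trees catch fire, 5 burn out
  .F...F
  TTF.FT
  T....T
  TTF..T
  TTTFT.
Step 3: 5 trees catch fire, 6 burn out
  ......
  TF...F
  T....T
  TF...T
  TTF.F.

......
TF...F
T....T
TF...T
TTF.F.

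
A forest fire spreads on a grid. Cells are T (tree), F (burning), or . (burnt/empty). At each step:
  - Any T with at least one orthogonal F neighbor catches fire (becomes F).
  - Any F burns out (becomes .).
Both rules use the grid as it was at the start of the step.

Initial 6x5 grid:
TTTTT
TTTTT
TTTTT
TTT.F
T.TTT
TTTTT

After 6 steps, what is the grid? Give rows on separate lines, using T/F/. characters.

Step 1: 2 trees catch fire, 1 burn out
  TTTTT
  TTTTT
  TTTTF
  TTT..
  T.TTF
  TTTTT
Step 2: 4 trees catch fire, 2 burn out
  TTTTT
  TTTTF
  TTTF.
  TTT..
  T.TF.
  TTTTF
Step 3: 5 trees catch fire, 4 burn out
  TTTTF
  TTTF.
  TTF..
  TTT..
  T.F..
  TTTF.
Step 4: 5 trees catch fire, 5 burn out
  TTTF.
  TTF..
  TF...
  TTF..
  T....
  TTF..
Step 5: 5 trees catch fire, 5 burn out
  TTF..
  TF...
  F....
  TF...
  T....
  TF...
Step 6: 4 trees catch fire, 5 burn out
  TF...
  F....
  .....
  F....
  T....
  F....

TF...
F....
.....
F....
T....
F....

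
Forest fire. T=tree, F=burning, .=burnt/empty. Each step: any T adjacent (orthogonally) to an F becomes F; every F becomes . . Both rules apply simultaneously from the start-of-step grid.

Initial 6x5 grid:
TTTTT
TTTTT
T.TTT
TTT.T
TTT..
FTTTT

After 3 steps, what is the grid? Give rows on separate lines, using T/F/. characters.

Step 1: 2 trees catch fire, 1 burn out
  TTTTT
  TTTTT
  T.TTT
  TTT.T
  FTT..
  .FTTT
Step 2: 3 trees catch fire, 2 burn out
  TTTTT
  TTTTT
  T.TTT
  FTT.T
  .FT..
  ..FTT
Step 3: 4 trees catch fire, 3 burn out
  TTTTT
  TTTTT
  F.TTT
  .FT.T
  ..F..
  ...FT

TTTTT
TTTTT
F.TTT
.FT.T
..F..
...FT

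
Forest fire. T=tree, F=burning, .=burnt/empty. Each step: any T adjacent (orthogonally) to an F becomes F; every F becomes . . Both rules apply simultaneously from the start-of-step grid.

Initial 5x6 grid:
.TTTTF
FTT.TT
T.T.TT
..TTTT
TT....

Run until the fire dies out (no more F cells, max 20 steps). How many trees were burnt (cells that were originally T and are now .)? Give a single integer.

Step 1: +4 fires, +2 burnt (F count now 4)
Step 2: +5 fires, +4 burnt (F count now 5)
Step 3: +4 fires, +5 burnt (F count now 4)
Step 4: +2 fires, +4 burnt (F count now 2)
Step 5: +1 fires, +2 burnt (F count now 1)
Step 6: +0 fires, +1 burnt (F count now 0)
Fire out after step 6
Initially T: 18, now '.': 28
Total burnt (originally-T cells now '.'): 16

Answer: 16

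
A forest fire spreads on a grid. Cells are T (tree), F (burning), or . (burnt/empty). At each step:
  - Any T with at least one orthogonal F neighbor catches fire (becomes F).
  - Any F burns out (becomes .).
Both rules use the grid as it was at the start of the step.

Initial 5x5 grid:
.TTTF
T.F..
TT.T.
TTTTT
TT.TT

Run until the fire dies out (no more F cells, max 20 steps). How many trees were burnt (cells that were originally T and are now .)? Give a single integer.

Step 1: +2 fires, +2 burnt (F count now 2)
Step 2: +1 fires, +2 burnt (F count now 1)
Step 3: +0 fires, +1 burnt (F count now 0)
Fire out after step 3
Initially T: 16, now '.': 12
Total burnt (originally-T cells now '.'): 3

Answer: 3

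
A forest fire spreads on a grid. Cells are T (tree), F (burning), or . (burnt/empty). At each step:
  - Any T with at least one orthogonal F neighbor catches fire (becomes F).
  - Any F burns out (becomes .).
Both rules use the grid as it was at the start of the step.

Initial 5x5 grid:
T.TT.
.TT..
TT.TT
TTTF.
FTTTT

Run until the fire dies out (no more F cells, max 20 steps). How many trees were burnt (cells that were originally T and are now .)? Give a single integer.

Step 1: +5 fires, +2 burnt (F count now 5)
Step 2: +5 fires, +5 burnt (F count now 5)
Step 3: +1 fires, +5 burnt (F count now 1)
Step 4: +1 fires, +1 burnt (F count now 1)
Step 5: +1 fires, +1 burnt (F count now 1)
Step 6: +1 fires, +1 burnt (F count now 1)
Step 7: +1 fires, +1 burnt (F count now 1)
Step 8: +0 fires, +1 burnt (F count now 0)
Fire out after step 8
Initially T: 16, now '.': 24
Total burnt (originally-T cells now '.'): 15

Answer: 15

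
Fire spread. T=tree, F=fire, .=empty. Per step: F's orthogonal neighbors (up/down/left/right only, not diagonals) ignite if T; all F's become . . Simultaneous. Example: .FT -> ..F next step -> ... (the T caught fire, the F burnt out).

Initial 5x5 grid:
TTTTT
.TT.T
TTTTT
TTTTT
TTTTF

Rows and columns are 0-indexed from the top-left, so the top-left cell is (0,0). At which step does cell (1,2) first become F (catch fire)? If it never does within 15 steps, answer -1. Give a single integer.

Step 1: cell (1,2)='T' (+2 fires, +1 burnt)
Step 2: cell (1,2)='T' (+3 fires, +2 burnt)
Step 3: cell (1,2)='T' (+4 fires, +3 burnt)
Step 4: cell (1,2)='T' (+4 fires, +4 burnt)
Step 5: cell (1,2)='F' (+4 fires, +4 burnt)
  -> target ignites at step 5
Step 6: cell (1,2)='.' (+3 fires, +4 burnt)
Step 7: cell (1,2)='.' (+1 fires, +3 burnt)
Step 8: cell (1,2)='.' (+1 fires, +1 burnt)
Step 9: cell (1,2)='.' (+0 fires, +1 burnt)
  fire out at step 9

5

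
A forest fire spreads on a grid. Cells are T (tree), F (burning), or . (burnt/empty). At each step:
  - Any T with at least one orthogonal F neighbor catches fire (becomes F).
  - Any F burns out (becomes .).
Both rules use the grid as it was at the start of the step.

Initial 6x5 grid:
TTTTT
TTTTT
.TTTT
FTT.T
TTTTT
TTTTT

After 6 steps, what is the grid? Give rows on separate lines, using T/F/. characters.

Step 1: 2 trees catch fire, 1 burn out
  TTTTT
  TTTTT
  .TTTT
  .FT.T
  FTTTT
  TTTTT
Step 2: 4 trees catch fire, 2 burn out
  TTTTT
  TTTTT
  .FTTT
  ..F.T
  .FTTT
  FTTTT
Step 3: 4 trees catch fire, 4 burn out
  TTTTT
  TFTTT
  ..FTT
  ....T
  ..FTT
  .FTTT
Step 4: 6 trees catch fire, 4 burn out
  TFTTT
  F.FTT
  ...FT
  ....T
  ...FT
  ..FTT
Step 5: 6 trees catch fire, 6 burn out
  F.FTT
  ...FT
  ....F
  ....T
  ....F
  ...FT
Step 6: 4 trees catch fire, 6 burn out
  ...FT
  ....F
  .....
  ....F
  .....
  ....F

...FT
....F
.....
....F
.....
....F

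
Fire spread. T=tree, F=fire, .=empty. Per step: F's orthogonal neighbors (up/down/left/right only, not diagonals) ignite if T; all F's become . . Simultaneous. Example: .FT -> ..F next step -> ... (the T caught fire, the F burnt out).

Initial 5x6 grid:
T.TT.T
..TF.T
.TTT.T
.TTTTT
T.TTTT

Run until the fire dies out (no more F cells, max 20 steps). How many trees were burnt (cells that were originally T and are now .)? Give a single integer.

Step 1: +3 fires, +1 burnt (F count now 3)
Step 2: +3 fires, +3 burnt (F count now 3)
Step 3: +4 fires, +3 burnt (F count now 4)
Step 4: +4 fires, +4 burnt (F count now 4)
Step 5: +2 fires, +4 burnt (F count now 2)
Step 6: +1 fires, +2 burnt (F count now 1)
Step 7: +1 fires, +1 burnt (F count now 1)
Step 8: +0 fires, +1 burnt (F count now 0)
Fire out after step 8
Initially T: 20, now '.': 28
Total burnt (originally-T cells now '.'): 18

Answer: 18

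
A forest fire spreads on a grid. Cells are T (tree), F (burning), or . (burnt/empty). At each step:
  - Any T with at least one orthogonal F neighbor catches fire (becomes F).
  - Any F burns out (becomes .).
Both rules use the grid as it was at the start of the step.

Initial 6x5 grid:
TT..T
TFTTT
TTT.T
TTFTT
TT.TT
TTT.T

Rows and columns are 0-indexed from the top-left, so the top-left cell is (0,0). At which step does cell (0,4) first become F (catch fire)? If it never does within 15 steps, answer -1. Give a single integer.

Step 1: cell (0,4)='T' (+7 fires, +2 burnt)
Step 2: cell (0,4)='T' (+7 fires, +7 burnt)
Step 3: cell (0,4)='T' (+5 fires, +7 burnt)
Step 4: cell (0,4)='F' (+4 fires, +5 burnt)
  -> target ignites at step 4
Step 5: cell (0,4)='.' (+0 fires, +4 burnt)
  fire out at step 5

4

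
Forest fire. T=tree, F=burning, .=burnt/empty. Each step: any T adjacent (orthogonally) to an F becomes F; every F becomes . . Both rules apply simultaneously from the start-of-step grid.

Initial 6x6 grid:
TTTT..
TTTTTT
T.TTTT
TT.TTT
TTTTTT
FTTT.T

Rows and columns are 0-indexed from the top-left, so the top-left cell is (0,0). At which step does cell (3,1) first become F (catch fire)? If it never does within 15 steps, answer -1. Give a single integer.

Step 1: cell (3,1)='T' (+2 fires, +1 burnt)
Step 2: cell (3,1)='T' (+3 fires, +2 burnt)
Step 3: cell (3,1)='F' (+4 fires, +3 burnt)
  -> target ignites at step 3
Step 4: cell (3,1)='.' (+2 fires, +4 burnt)
Step 5: cell (3,1)='.' (+4 fires, +2 burnt)
Step 6: cell (3,1)='.' (+5 fires, +4 burnt)
Step 7: cell (3,1)='.' (+6 fires, +5 burnt)
Step 8: cell (3,1)='.' (+3 fires, +6 burnt)
Step 9: cell (3,1)='.' (+1 fires, +3 burnt)
Step 10: cell (3,1)='.' (+0 fires, +1 burnt)
  fire out at step 10

3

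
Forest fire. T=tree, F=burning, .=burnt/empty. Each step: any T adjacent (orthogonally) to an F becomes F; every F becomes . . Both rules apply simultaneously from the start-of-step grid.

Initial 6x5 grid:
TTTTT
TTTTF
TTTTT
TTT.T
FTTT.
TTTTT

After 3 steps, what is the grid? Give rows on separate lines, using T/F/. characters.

Step 1: 6 trees catch fire, 2 burn out
  TTTTF
  TTTF.
  TTTTF
  FTT.T
  .FTT.
  FTTTT
Step 2: 8 trees catch fire, 6 burn out
  TTTF.
  TTF..
  FTTF.
  .FT.F
  ..FT.
  .FTTT
Step 3: 8 trees catch fire, 8 burn out
  TTF..
  FF...
  .FF..
  ..F..
  ...F.
  ..FTT

TTF..
FF...
.FF..
..F..
...F.
..FTT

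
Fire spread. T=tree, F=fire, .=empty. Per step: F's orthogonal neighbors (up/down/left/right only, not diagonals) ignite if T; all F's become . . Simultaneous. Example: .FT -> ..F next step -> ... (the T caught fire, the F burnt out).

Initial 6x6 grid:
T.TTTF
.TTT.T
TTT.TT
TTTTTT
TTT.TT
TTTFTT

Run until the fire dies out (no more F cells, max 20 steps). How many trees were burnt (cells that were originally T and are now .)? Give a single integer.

Step 1: +4 fires, +2 burnt (F count now 4)
Step 2: +6 fires, +4 burnt (F count now 6)
Step 3: +9 fires, +6 burnt (F count now 9)
Step 4: +5 fires, +9 burnt (F count now 5)
Step 5: +3 fires, +5 burnt (F count now 3)
Step 6: +1 fires, +3 burnt (F count now 1)
Step 7: +0 fires, +1 burnt (F count now 0)
Fire out after step 7
Initially T: 29, now '.': 35
Total burnt (originally-T cells now '.'): 28

Answer: 28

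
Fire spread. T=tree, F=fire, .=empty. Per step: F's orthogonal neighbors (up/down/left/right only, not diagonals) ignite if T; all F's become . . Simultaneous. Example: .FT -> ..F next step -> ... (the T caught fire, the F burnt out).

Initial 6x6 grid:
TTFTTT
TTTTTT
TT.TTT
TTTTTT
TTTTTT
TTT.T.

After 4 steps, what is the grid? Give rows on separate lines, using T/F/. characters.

Step 1: 3 trees catch fire, 1 burn out
  TF.FTT
  TTFTTT
  TT.TTT
  TTTTTT
  TTTTTT
  TTT.T.
Step 2: 4 trees catch fire, 3 burn out
  F...FT
  TF.FTT
  TT.TTT
  TTTTTT
  TTTTTT
  TTT.T.
Step 3: 5 trees catch fire, 4 burn out
  .....F
  F...FT
  TF.FTT
  TTTTTT
  TTTTTT
  TTT.T.
Step 4: 5 trees catch fire, 5 burn out
  ......
  .....F
  F...FT
  TFTFTT
  TTTTTT
  TTT.T.

......
.....F
F...FT
TFTFTT
TTTTTT
TTT.T.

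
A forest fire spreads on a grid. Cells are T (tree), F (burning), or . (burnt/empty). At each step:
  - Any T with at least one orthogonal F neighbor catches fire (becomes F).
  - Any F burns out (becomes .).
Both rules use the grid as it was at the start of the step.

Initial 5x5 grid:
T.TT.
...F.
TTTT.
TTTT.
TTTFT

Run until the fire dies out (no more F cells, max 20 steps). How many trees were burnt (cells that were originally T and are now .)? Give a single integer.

Answer: 14

Derivation:
Step 1: +5 fires, +2 burnt (F count now 5)
Step 2: +4 fires, +5 burnt (F count now 4)
Step 3: +3 fires, +4 burnt (F count now 3)
Step 4: +2 fires, +3 burnt (F count now 2)
Step 5: +0 fires, +2 burnt (F count now 0)
Fire out after step 5
Initially T: 15, now '.': 24
Total burnt (originally-T cells now '.'): 14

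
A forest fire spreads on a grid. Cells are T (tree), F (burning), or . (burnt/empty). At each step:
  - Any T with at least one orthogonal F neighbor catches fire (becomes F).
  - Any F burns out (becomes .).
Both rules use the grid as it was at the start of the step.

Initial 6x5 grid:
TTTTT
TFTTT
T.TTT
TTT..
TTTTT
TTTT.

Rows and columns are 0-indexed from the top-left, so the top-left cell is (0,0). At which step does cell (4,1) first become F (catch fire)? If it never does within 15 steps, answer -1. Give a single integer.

Step 1: cell (4,1)='T' (+3 fires, +1 burnt)
Step 2: cell (4,1)='T' (+5 fires, +3 burnt)
Step 3: cell (4,1)='T' (+5 fires, +5 burnt)
Step 4: cell (4,1)='T' (+5 fires, +5 burnt)
Step 5: cell (4,1)='F' (+4 fires, +5 burnt)
  -> target ignites at step 5
Step 6: cell (4,1)='.' (+3 fires, +4 burnt)
Step 7: cell (4,1)='.' (+0 fires, +3 burnt)
  fire out at step 7

5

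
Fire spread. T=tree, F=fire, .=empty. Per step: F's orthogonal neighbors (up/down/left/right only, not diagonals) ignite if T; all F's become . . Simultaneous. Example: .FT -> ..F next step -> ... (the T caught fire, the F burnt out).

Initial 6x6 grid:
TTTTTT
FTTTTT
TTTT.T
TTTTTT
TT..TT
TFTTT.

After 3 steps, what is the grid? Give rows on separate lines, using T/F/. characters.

Step 1: 6 trees catch fire, 2 burn out
  FTTTTT
  .FTTTT
  FTTT.T
  TTTTTT
  TF..TT
  F.FTT.
Step 2: 7 trees catch fire, 6 burn out
  .FTTTT
  ..FTTT
  .FTT.T
  FFTTTT
  F...TT
  ...FT.
Step 3: 5 trees catch fire, 7 burn out
  ..FTTT
  ...FTT
  ..FT.T
  ..FTTT
  ....TT
  ....F.

..FTTT
...FTT
..FT.T
..FTTT
....TT
....F.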